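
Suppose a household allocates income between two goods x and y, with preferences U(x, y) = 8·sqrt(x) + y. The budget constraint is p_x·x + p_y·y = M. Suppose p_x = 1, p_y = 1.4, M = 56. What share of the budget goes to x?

share on x = 0.56

Set MRS = p_x/p_y: 4·x^(−1/2) = p_x/p_y.
Thus x* = (4·p_y/p_x)² — independent of M — with the rest of income spent on y.
Plugging in: x* = (4·1.4/1)² = 31.36, y* = 17.6.
Expenditure on x: 1·31.36 = 31.36; share = 0.56.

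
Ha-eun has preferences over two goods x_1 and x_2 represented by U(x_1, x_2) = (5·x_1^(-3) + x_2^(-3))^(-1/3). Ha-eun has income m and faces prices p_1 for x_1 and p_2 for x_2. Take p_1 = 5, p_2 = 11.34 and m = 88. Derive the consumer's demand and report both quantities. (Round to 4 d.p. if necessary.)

x_1* = 7.8715, x_2* = 4.2895

From the CES first-order condition, 5·(x_2/x_1)^(4) = p_1/p_2.
Solve for the ratio: x_2/x_1 = [(1/5)·p_1/p_2]^(0.25).
Substitute x_2 = (x_2/x_1)·x_1 into the budget: x_1* = m/(p_1 + p_2·(x_2/x_1)).
Numerically x_2/x_1 = 0.544938, so x_1* = 88/(5 + 11.34·0.544938) = 7.8715 and x_2* = 0.544938·7.8715 = 4.2895.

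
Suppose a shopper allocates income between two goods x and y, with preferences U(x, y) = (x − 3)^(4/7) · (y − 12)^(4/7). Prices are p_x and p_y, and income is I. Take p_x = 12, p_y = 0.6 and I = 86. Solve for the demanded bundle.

This is Cobb-Douglas in (x−3, y−12): tangency gives 4/7·p_y·(y−12) = 4/7·p_x·(x−3).
After buying the subsistence bundle (3, 12), a share 0.5 of the remaining income goes to x: x* = 3 + 0.5·(I − 3p_x − 12p_y)/p_x.
Discretionary income = 86 − 3·12 − 12·0.6 = 42.8; x* = 3 + 0.5·42.8/12 = 4.7833; y* = 12 + 0.5·42.8/0.6 = 47.6667.

x* = 4.7833, y* = 47.6667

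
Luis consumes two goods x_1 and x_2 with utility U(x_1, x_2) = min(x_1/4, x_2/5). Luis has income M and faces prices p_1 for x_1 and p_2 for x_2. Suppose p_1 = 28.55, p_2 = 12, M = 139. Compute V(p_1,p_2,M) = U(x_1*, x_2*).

V = 0.7979

Demand: x_1*(p_1,p_2,M) = 4·M/(4·p_1 + 5·p_2), x_2* = 5·M/(4·p_1 + 5·p_2).
Here 4·28.55 + 5·12 = 174.2, giving x_1* = 3.1917 and x_2* = 3.9897.
Utility at the optimum: U(3.1917, 3.9897) = 0.7979.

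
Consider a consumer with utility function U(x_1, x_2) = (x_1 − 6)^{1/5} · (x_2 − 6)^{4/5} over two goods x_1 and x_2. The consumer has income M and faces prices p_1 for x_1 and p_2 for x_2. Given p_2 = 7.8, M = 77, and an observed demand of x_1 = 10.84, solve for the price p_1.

p_1 = 1

Let x_1' = x_1−6, x_2' = x_2−6. MRS = (1/4)·x_2'/x_1' = p_1/p_2.
After buying the subsistence bundle (6, 6), a share 0.2 of the remaining income goes to x_1: x_1* = 6 + 0.2·(M − 6p_1 − 6p_2)/p_1.
Set x_1* = 10.84 in the demand function and solve for p_1: p_1 = 1.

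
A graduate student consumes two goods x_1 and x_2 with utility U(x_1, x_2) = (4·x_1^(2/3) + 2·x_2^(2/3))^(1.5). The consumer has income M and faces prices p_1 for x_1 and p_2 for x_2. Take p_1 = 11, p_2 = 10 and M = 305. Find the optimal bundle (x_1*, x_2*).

MU_x_1 ∝ 4·x_1^(-1/3), MU_x_2 ∝ 2·x_2^(-1/3), so MRS = 2·(x_2/x_1)^(1/3) = p_1/p_2.
Hence x_2/x_1 = ((1/2)·p_1/p_2)^(1/(1/3)), i.e. raised to the 3 power.
With the ratio pinned down, the budget gives x_1* = M/(p_1 + p_2·(x_2/x_1)) and x_2* = (x_2/x_1)·x_1*.
Numerically x_2/x_1 = 0.166375, so x_1* = 305/(11 + 10·0.166375) = 24.0845 and x_2* = 0.166375·24.0845 = 4.0071.

x_1* = 24.0845, x_2* = 4.0071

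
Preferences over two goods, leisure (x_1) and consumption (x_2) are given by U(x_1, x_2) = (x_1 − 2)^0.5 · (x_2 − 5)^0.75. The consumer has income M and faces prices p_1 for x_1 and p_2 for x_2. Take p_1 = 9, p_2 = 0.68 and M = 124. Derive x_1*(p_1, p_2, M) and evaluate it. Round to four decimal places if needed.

x_1* = 6.56

Substituting into the budget: x_1* = 2 + 0.4·(M − 2·p_1 − 5·p_2)/p_1, and x_2* = 5 + 0.6·(…)/p_2.
Discretionary income = 124 − 2·9 − 5·0.68 = 102.6; x_1* = 2 + 0.4·102.6/9 = 6.56.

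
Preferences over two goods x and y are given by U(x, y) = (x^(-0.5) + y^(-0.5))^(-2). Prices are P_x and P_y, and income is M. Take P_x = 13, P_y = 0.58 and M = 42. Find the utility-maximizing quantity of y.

From the CES first-order condition, (y/x)^(1.5) = P_x/P_y.
Hence y/x = (P_x/P_y)^(1/(1.5)), i.e. raised to the 2/3 power.
Substitute y = (y/x)·x into the budget: x* = M/(P_x + P_y·(y/x)).
Numerically y/x = 7.949569, so x* = 42/(13 + 0.58·7.949569) = 2.3849 and y* = 7.949569·2.3849 = 18.959.

y* = 18.959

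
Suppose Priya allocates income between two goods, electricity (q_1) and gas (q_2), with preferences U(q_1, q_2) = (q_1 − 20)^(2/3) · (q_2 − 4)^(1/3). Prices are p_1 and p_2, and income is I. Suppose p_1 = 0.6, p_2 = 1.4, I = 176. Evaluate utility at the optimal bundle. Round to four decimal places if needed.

This is Cobb-Douglas in (q_1−20, q_2−4): tangency gives 2/3·p_2·(q_2−4) = 1/3·p_1·(q_1−20).
After buying the subsistence bundle (20, 4), a share 2/3 of the remaining income goes to q_1: q_1* = 20 + 2/3·(I − 20p_1 − 4p_2)/p_1.
Discretionary income = 176 − 20·0.6 − 4·1.4 = 158.4; q_1* = 20 + 2/3·158.4/0.6 = 196; q_2* = 4 + 1/3·158.4/1.4 = 41.7143.
Utility at the optimum: U(196, 41.7143) = 105.3199.

V = 105.3199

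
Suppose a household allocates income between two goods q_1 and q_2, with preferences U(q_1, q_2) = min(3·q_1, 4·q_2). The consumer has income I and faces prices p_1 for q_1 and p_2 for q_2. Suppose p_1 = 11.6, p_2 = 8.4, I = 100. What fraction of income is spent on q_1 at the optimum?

share on q_1 = 0.648

Leontief preferences: the optimum is at the kink where q_1/4 = q_2/3, i.e. q_2 = (3/4)·q_1.
Budget: p_1·q_1 + p_2·(3/4)·q_1 = I, so (4·p_1 + 3·p_2)·q_1 = 4·I.
Demand: q_1*(p_1,p_2,I) = 4·I/(4·p_1 + 3·p_2), q_2* = 3·I/(4·p_1 + 3·p_2).
Here 4·11.6 + 3·8.4 = 71.6, giving q_1* = 5.5866 and q_2* = 4.1899.
Expenditure on q_1: 11.6·5.5866 = 64.8045; share = 0.648.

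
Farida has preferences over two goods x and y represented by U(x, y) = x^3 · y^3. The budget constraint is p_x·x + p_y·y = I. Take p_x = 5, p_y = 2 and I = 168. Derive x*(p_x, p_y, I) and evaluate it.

x* = 16.8

The MRS is y/x. Set MRS = p_x/p_y.
So 3·p_y·y = 3·p_x·x; combined with the budget, a share 0.5 of income goes to x.
Demand: x*(p_x,p_y,I) = 0.5·I/p_x and y* = 0.5·I/p_y.
At p_x=5, p_y=2, I=168: x* = 0.5·168/5 = 16.8.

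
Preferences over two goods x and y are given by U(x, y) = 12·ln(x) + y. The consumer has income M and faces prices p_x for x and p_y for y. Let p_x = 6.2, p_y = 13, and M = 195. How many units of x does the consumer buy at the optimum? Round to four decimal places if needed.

MU_x = 12/x, MU_y = 1. Tangency: 12/x = p_x/p_y.
So x*(p_x,p_y) = 12·p_y/p_x, independent of income; and y* = (M − 12·p_y)/p_y.
At the given prices: x* = 12·13/6.2 = 25.1613.

x* = 25.1613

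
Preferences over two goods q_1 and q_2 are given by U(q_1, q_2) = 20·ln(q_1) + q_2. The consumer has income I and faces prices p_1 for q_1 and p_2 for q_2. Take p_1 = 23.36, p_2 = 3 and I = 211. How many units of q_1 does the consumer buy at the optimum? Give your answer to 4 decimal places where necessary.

q_1* = 2.5685

So q_1*(p_1,p_2) = 20·p_2/p_1, independent of income; and q_2* = (I − 20·p_2)/p_2.
At the given prices: q_1* = 20·3/23.36 = 2.5685.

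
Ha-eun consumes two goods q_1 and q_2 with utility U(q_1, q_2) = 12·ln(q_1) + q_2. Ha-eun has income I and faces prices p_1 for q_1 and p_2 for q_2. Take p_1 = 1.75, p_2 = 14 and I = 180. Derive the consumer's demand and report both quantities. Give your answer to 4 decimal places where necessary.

q_1* = 96, q_2* = 0.8571

Set MRS = p_1/p_2: (12/q_1)/1 = p_1/p_2.
So q_1*(p_1,p_2) = 12·p_2/p_1, independent of income; and q_2* = (I − 12·p_2)/p_2.
At the given prices: q_1* = 12·14/1.75 = 96, and q_2* = 0.8571.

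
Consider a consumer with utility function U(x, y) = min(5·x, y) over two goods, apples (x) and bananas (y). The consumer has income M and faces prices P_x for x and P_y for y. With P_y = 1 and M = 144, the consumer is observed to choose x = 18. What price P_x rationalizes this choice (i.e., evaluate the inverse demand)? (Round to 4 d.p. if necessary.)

Leontief preferences: the optimum is at the kink where x/1 = y/5, i.e. y = 5·x.
Budget: P_x·x + P_y·5·x = M, so (P_x + 5·P_y)·x = M.
Demand: x*(P_x,P_y,M) = M/(P_x + 5·P_y), y* = 5·M/(P_x + 5·P_y).
Set x* = 18 in the demand function and solve for P_x: P_x = 3.

P_x = 3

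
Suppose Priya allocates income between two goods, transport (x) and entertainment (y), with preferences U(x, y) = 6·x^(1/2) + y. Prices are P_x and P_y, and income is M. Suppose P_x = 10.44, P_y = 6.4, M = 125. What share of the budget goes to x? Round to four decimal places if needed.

share on x = 0.2825

Utility is quasi-linear in y; the FOC for x is 3/√x = P_x/P_y.
Thus x* = (3·P_y/P_x)² — independent of M — with the rest of income spent on y.
Plugging in: x* = (3·6.4/10.44)² = 3.3822, y* = 14.014.
Expenditure on x: 10.44·3.3822 = 35.3103; share = 0.2825.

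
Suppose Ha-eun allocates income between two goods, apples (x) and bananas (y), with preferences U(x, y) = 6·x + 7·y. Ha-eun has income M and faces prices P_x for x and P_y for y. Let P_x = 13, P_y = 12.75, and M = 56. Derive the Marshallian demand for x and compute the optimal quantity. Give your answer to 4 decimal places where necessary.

x* = 0

Perfect substitutes: compare marginal utility per dollar. 6/P_x vs 7/P_y → 0.4615 vs 0.549.
y gives more utility per dollar, so spend all income on y: y* = M/P_y, x* = 0.
Numerically: x* = 0, y* = 4.3922.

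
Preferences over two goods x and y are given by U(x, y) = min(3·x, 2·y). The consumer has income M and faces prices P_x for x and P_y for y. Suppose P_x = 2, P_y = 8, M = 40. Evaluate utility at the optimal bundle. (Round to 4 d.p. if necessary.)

Leontief preferences: the optimum is at the kink where x/2 = y/3, i.e. y = (3/2)·x.
Budget: P_x·x + P_y·(3/2)·x = M, so (2·P_x + 3·P_y)·x = 2·M.
Demand: x*(P_x,P_y,M) = 2·M/(2·P_x + 3·P_y), y* = 3·M/(2·P_x + 3·P_y).
Here 2·2 + 3·8 = 28, giving x* = 2.8571 and y* = 4.2857.
Utility at the optimum: U(2.8571, 4.2857) = 8.5714.

V = 8.5714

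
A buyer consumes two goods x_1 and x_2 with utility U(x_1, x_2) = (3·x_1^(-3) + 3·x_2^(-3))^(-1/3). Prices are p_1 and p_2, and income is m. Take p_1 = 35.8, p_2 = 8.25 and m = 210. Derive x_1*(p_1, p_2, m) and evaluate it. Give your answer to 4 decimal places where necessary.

x_1* = 4.4018

MRS = MU_x_1/MU_x_2 = (x_2/x_1)^(4). Set equal to p_1/p_2.
Hence x_2/x_1 = (p_1/p_2)^(1/(4)), i.e. raised to the 0.25 power.
Substitute x_2 = (x_2/x_1)·x_1 into the budget: x_1* = m/(p_1 + p_2·(x_2/x_1)).
Numerically x_2/x_1 = 1.443302, so x_1* = 210/(35.8 + 8.25·1.443302) = 4.4018.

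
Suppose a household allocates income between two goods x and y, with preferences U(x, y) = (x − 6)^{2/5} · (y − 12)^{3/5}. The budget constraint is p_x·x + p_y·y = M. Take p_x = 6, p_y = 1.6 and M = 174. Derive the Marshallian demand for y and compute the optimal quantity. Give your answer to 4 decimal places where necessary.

MRS = (2/3)·(y−12)/(x−6). Tangency with p_x/p_y gives y−12 = (3/2)·(p_x/p_y)·(x−6).
Substituting into the budget: x* = 6 + 0.4·(M − 6·p_x − 12·p_y)/p_x, and y* = 12 + 0.6·(…)/p_y.
Discretionary income = 174 − 6·6 − 12·1.6 = 118.8; y* = 12 + 0.6·118.8/1.6 = 56.55.

y* = 56.55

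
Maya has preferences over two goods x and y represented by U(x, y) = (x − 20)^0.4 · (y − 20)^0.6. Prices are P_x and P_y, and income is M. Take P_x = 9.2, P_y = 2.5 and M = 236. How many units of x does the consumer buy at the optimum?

x* = 20.087

This is Cobb-Douglas in (x−20, y−20): tangency gives 0.4·P_y·(y−20) = 0.6·P_x·(x−20).
After buying the subsistence bundle (20, 20), a share 0.4 of the remaining income goes to x: x* = 20 + 0.4·(M − 20P_x − 20P_y)/P_x.
Discretionary income = 236 − 20·9.2 − 20·2.5 = 2; x* = 20 + 0.4·2/9.2 = 20.087.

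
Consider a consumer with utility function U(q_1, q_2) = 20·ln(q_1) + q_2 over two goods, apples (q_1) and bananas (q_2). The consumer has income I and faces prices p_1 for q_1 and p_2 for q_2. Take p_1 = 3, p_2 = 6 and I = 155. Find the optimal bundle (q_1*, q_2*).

q_1* = 40, q_2* = 5.8333

Set MRS = p_1/p_2: (20/q_1)/1 = p_1/p_2.
So q_1*(p_1,p_2) = 20·p_2/p_1, independent of income; and q_2* = (I − 20·p_2)/p_2.
At the given prices: q_1* = 20·6/3 = 40, and q_2* = 5.8333.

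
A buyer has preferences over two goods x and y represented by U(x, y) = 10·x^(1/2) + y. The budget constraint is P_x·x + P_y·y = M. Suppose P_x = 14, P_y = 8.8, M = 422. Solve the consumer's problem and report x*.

MU_x = 5/√x, MU_y = 1. Tangency: 5/√x = P_x/P_y.
Thus x* = (5·P_y/P_x)² — independent of M — with the rest of income spent on y.
Plugging in: x* = (5·8.8/14)² = 9.8776.

x* = 9.8776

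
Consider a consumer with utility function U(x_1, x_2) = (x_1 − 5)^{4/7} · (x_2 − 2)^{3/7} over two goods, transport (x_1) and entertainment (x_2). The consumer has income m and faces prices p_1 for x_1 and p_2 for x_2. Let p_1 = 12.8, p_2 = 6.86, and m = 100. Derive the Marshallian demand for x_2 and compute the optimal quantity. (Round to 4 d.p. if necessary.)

x_2* = 3.3919

MRS = (4/3)·(x_2−2)/(x_1−5). Tangency with p_1/p_2 gives x_2−2 = (3/4)·(p_1/p_2)·(x_1−5).
Substituting into the budget: x_1* = 5 + 4/7·(m − 5·p_1 − 2·p_2)/p_1, and x_2* = 2 + 3/7·(…)/p_2.
Discretionary income = 100 − 5·12.8 − 2·6.86 = 22.28; x_2* = 2 + 3/7·22.28/6.86 = 3.3919.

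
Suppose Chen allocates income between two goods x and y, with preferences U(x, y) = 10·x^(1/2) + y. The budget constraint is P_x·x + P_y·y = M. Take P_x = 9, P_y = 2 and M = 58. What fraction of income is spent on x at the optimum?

Utility is quasi-linear in y; the FOC for x is 5/√x = P_x/P_y.
Thus x* = (5·P_y/P_x)² — independent of M — with the rest of income spent on y.
Plugging in: x* = (5·2/9)² = 1.2346, y* = 23.4444.
Expenditure on x: 9·1.2346 = 11.1111; share = 0.1916.

share on x = 0.1916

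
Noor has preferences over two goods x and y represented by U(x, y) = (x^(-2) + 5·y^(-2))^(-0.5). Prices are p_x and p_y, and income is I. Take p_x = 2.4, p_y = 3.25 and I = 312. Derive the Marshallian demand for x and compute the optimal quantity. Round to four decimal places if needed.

From the CES first-order condition, (1/5)·(y/x)^(3) = p_x/p_y.
Hence y/x = (5·p_x/p_y)^(1/(3)), i.e. raised to the 1/3 power.
Substitute y = (y/x)·x into the budget: x* = I/(p_x + p_y·(y/x)).
Numerically y/x = 1.545608, so x* = 312/(2.4 + 3.25·1.545608) = 42.0302.

x* = 42.0302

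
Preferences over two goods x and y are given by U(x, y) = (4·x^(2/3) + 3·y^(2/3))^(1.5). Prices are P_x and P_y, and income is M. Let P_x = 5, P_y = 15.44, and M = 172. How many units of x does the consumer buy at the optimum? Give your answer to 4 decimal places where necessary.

x* = 32.9426

MRS = MU_x/MU_y = (4/3)·(y/x)^(1/3). Set equal to P_x/P_y.
Hence y/x = ((3/4)·P_x/P_y)^(1/(1/3)), i.e. raised to the 3 power.
Substitute y = (y/x)·x into the budget: x* = M/(P_x + P_y·(y/x)).
Numerically y/x = 0.014327, so x* = 172/(5 + 15.44·0.014327) = 32.9426.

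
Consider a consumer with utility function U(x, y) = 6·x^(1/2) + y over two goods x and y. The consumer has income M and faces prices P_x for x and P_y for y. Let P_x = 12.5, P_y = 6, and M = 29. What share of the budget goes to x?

share on x = 0.8938

Utility is quasi-linear in y; the FOC for x is 3/√x = P_x/P_y.
Solve: √x = 3·P_y/P_x, so x*(P_x,P_y) = (3·P_y/P_x)², and y* = (M − P_x·x*)/P_y.
Plugging in: x* = (3·6/12.5)² = 2.0736, y* = 0.5133.
Expenditure on x: 12.5·2.0736 = 25.92; share = 0.8938.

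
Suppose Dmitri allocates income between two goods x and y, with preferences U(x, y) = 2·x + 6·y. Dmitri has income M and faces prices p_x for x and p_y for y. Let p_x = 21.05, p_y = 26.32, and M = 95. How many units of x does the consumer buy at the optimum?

y gives more utility per dollar, so spend all income on y: y* = M/p_y, x* = 0.
Numerically: x* = 0, y* = 3.6094.

x* = 0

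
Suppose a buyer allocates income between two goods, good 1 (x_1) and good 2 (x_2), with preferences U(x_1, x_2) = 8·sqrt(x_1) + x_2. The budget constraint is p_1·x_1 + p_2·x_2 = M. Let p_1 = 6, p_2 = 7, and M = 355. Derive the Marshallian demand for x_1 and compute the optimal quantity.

x_1* = 21.7778

Plugging in: x_1* = (4·7/6)² = 21.7778.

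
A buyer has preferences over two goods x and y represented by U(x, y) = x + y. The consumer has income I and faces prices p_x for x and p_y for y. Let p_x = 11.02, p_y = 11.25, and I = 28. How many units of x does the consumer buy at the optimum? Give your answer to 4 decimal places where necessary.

x gives more utility per dollar, so spend all income on x: x* = I/p_x, y* = 0.
Numerically: x* = 2.5408, y* = 0.

x* = 2.5408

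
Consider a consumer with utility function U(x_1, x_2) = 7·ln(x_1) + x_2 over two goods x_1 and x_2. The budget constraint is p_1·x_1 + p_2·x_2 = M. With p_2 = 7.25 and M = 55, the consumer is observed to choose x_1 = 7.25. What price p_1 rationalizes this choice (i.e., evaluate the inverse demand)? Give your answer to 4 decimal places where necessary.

p_1 = 7

MU_x_1 = 7/x_1, MU_x_2 = 1. Tangency: 7/x_1 = p_1/p_2.
So x_1*(p_1,p_2) = 7·p_2/p_1, independent of income; and x_2* = (M − 7·p_2)/p_2.
Set x_1* = 7.25 in the demand function and solve for p_1: p_1 = 7.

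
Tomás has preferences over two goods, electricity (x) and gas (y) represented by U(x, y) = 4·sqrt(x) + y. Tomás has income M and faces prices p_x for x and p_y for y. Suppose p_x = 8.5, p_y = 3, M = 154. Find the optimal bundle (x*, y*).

x* = 0.4983, y* = 49.9216

MU_x = 2/√x, MU_y = 1. Tangency: 2/√x = p_x/p_y.
Solve: √x = 2·p_y/p_x, so x*(p_x,p_y) = (2·p_y/p_x)², and y* = (M − p_x·x*)/p_y.
Plugging in: x* = (2·3/8.5)² = 0.4983, y* = 49.9216.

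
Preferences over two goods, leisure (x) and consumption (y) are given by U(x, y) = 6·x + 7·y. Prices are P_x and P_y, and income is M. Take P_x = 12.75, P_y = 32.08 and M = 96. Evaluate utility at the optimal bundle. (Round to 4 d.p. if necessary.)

V = 45.1765

Perfect substitutes: compare marginal utility per dollar. 6/P_x vs 7/P_y → 0.4706 vs 0.2182.
x gives more utility per dollar, so spend all income on x: x* = M/P_x, y* = 0.
Numerically: x* = 7.5294, y* = 0.
Utility at the optimum: U(7.5294, 0) = 45.1765.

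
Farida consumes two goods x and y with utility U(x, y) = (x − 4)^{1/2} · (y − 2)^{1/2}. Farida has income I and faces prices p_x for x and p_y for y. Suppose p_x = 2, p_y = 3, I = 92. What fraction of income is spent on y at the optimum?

This is Cobb-Douglas in (x−4, y−2): tangency gives 0.5·p_y·(y−2) = 0.5·p_x·(x−4).
After buying the subsistence bundle (4, 2), a share 0.5 of the remaining income goes to x: x* = 4 + 0.5·(I − 4p_x − 2p_y)/p_x.
Discretionary income = 92 − 4·2 − 2·3 = 78; x* = 4 + 0.5·78/2 = 23.5; y* = 2 + 0.5·78/3 = 15.
Expenditure on y: 3·15 = 45; share = 0.4891.

share on y = 0.4891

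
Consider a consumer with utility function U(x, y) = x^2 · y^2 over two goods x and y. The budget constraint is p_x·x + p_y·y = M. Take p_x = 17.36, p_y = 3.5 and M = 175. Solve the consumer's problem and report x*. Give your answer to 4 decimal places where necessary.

x* = 5.0403

MU_x/MU_y = (2·y)/(2·x); tangency sets this equal to p_x/p_y.
Rearranging, p_y·y = p_x·x. Substituting into the budget gives p_x·x·(1 + 1) = M.
Demand: x*(p_x,p_y,M) = 0.5·M/p_x and y* = 0.5·M/p_y.
At p_x=17.36, p_y=3.5, M=175: x* = 0.5·175/17.36 = 5.0403.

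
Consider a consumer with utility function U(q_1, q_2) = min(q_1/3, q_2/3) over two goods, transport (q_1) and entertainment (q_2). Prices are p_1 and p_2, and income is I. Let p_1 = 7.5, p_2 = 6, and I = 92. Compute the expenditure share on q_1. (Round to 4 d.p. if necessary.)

share on q_1 = 0.5556

With perfect complements, no substitution: consume in ratio q_1:q_2 = 3:3.
Budget: p_1·q_1 + p_2·q_1 = I, so (3·p_1 + 3·p_2)·q_1 = 3·I.
Demand: q_1*(p_1,p_2,I) = 3·I/(3·p_1 + 3·p_2), q_2* = 3·I/(3·p_1 + 3·p_2).
Here 3·7.5 + 3·6 = 40.5, giving q_1* = 6.8148 and q_2* = 6.8148.
Expenditure on q_1: 7.5·6.8148 = 51.1111; share = 0.5556.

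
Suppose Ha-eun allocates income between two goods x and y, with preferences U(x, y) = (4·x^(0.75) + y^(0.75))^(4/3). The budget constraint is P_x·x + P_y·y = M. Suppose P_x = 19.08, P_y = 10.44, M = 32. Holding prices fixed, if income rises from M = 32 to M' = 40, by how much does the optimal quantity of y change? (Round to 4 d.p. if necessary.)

MU_x ∝ 4·x^(-0.25), MU_y ∝ y^(-0.25), so MRS = 4·(y/x)^(0.25) = P_x/P_y.
Solve for the ratio: y/x = [(1/4)·P_x/P_y]^(4).
With the ratio pinned down, the budget gives x* = M/(P_x + P_y·(y/x)) and y* = (y/x)·x*.
Numerically y/x = 0.043578, so x* = 32/(19.08 + 10.44·0.043578) = 1.6381 and y* = 0.043578·1.6381 = 0.0714.
At M' = 40: y* = 0.0892. Change: 0.0892 − 0.0714 = 0.0178.

Δy* = 0.0178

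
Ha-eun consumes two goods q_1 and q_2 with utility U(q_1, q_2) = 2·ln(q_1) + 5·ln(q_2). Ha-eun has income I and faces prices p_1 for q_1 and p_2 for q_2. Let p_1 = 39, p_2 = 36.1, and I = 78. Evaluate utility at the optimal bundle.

V = 1.0505

Tangency: MRS = (2/5)·q_2/q_1 = p_1/p_2.
Rearranging, p_2·q_2 = (5/2)·p_1·q_1. Substituting into the budget gives p_1·q_1·(1 + (5/2)) = I.
Demand: q_1*(p_1,p_2,I) = 2/7·I/p_1 and q_2* = 5/7·I/p_2.
At p_1=39, p_2=36.1, I=78: q_1* = 2/7·78/39 = 0.5714, q_2* = 1.5433.
Utility at the optimum: U(0.5714, 1.5433) = 1.0505.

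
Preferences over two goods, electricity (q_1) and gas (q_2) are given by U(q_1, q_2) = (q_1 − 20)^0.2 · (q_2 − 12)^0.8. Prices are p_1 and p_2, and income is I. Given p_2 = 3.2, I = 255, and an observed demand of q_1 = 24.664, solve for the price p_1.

p_1 = 5

Let q_1' = q_1−20, q_2' = q_2−12. MRS = (1/4)·q_2'/q_1' = p_1/p_2.
After buying the subsistence bundle (20, 12), a share 0.2 of the remaining income goes to q_1: q_1* = 20 + 0.2·(I − 20p_1 − 12p_2)/p_1.
Set q_1* = 24.664 in the demand function and solve for p_1: p_1 = 5.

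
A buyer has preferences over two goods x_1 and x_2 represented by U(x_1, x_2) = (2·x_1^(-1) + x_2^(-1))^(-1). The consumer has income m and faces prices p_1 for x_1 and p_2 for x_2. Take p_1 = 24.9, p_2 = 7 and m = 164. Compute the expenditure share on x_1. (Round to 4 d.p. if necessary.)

share on x_1 = 0.7273

Numerically x_2/x_1 = 1.333631, so x_1* = 164/(24.9 + 7·1.333631) = 4.7904 and x_2* = 1.333631·4.7904 = 6.3886.
Expenditure on x_1: 24.9·4.7904 = 119.28; share = 0.7273.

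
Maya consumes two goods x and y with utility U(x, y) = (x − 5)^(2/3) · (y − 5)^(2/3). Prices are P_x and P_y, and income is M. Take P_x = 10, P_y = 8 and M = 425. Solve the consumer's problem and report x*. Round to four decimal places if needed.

x* = 21.75

After buying the subsistence bundle (5, 5), a share 0.5 of the remaining income goes to x: x* = 5 + 0.5·(M − 5P_x − 5P_y)/P_x.
Discretionary income = 425 − 5·10 − 5·8 = 335; x* = 5 + 0.5·335/10 = 21.75.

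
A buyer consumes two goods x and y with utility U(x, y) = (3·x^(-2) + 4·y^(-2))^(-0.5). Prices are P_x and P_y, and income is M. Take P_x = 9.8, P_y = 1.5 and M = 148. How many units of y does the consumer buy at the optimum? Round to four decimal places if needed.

MRS = MU_x/MU_y = (3/4)·(y/x)^(3). Set equal to P_x/P_y.
Solve for the ratio: y/x = [(4/3)·P_x/P_y]^(1/3).
With the ratio pinned down, the budget gives x* = M/(P_x + P_y·(y/x)) and y* = (y/x)·x*.
Numerically y/x = 2.057585, so x* = 148/(9.8 + 1.5·2.057585) = 11.485 and y* = 2.057585·11.485 = 23.6314.

y* = 23.6314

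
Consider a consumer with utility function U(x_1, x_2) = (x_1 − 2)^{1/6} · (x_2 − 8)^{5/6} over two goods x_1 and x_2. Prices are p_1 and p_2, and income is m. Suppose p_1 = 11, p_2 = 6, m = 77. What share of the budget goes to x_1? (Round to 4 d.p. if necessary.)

This is Cobb-Douglas in (x_1−2, x_2−8): tangency gives 1/6·p_2·(x_2−8) = 5/6·p_1·(x_1−2).
After buying the subsistence bundle (2, 8), a share 1/6 of the remaining income goes to x_1: x_1* = 2 + 1/6·(m − 2p_1 − 8p_2)/p_1.
Discretionary income = 77 − 2·11 − 8·6 = 7; x_1* = 2 + 1/6·7/11 = 2.1061; x_2* = 8 + 5/6·7/6 = 8.9722.
Expenditure on x_1: 11·2.1061 = 23.1667; share = 0.3009.

share on x_1 = 0.3009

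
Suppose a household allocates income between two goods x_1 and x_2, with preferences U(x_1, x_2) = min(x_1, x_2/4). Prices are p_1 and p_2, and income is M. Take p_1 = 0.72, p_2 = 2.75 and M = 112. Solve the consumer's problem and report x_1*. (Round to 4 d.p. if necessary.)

Here 0.72 + 4·2.75 = 11.72, giving x_1* = 9.5563.

x_1* = 9.5563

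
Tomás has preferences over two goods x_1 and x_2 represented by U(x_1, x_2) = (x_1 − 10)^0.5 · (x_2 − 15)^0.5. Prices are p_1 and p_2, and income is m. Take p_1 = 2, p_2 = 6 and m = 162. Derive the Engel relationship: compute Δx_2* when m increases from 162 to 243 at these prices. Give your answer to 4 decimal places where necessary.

MRS = (x_2−15)/(x_1−10). Tangency with p_1/p_2 gives x_2−15 = (p_1/p_2)·(x_1−10).
After buying the subsistence bundle (10, 15), a share 0.5 of the remaining income goes to x_1: x_1* = 10 + 0.5·(m − 10p_1 − 15p_2)/p_1.
Discretionary income = 162 − 10·2 − 15·6 = 52; x_2* = 15 + 0.5·52/6 = 19.3333.
At m' = 243: x_2* = 26.0833. Change: 26.0833 − 19.3333 = 6.75.

Δx_2* = 6.75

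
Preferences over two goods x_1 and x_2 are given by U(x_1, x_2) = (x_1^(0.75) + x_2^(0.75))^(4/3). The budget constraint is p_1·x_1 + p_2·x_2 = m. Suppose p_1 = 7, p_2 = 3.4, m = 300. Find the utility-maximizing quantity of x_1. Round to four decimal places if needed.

x_1* = 4.4061

MRS = MU_x_1/MU_x_2 = (x_2/x_1)^(0.25). Set equal to p_1/p_2.
Hence x_2/x_1 = (p_1/p_2)^(1/(0.25)), i.e. raised to the 4 power.
With the ratio pinned down, the budget gives x_1* = m/(p_1 + p_2·(x_2/x_1)) and x_2* = (x_2/x_1)·x_1*.
Numerically x_2/x_1 = 17.967038, so x_1* = 300/(7 + 3.4·17.967038) = 4.4061.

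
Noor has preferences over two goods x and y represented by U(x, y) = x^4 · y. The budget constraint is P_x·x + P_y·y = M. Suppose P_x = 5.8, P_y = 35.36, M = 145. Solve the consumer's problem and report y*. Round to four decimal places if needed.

MU_x/MU_y = (4·y)/(x); tangency sets this equal to P_x/P_y.
Rearranging, P_y·y = (1/4)·P_x·x. Substituting into the budget gives P_x·x·(1 + (1/4)) = M.
Demand: x*(P_x,P_y,M) = 0.8·M/P_x and y* = 0.2·M/P_y.
At P_x=5.8, P_y=35.36, M=145: y* = 0.2·145/35.36 = 0.8201.

y* = 0.8201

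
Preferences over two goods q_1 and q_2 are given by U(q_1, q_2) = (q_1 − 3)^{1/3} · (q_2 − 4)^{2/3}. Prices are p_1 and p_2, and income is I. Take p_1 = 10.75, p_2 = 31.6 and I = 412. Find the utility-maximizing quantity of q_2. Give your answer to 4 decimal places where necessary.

q_2* = 9.3449

This is Cobb-Douglas in (q_1−3, q_2−4): tangency gives 1/3·p_2·(q_2−4) = 2/3·p_1·(q_1−3).
Substituting into the budget: q_1* = 3 + 1/3·(I − 3·p_1 − 4·p_2)/p_1, and q_2* = 4 + 2/3·(…)/p_2.
Discretionary income = 412 − 3·10.75 − 4·31.6 = 253.35; q_2* = 4 + 2/3·253.35/31.6 = 9.3449.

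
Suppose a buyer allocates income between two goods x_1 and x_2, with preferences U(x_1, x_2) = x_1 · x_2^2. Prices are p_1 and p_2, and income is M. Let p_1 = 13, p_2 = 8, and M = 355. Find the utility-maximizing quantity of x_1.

x_1* = 9.1026

MU_x_1/MU_x_2 = (x_2)/(2·x_1); tangency sets this equal to p_1/p_2.
Rearranging, p_2·x_2 = 2·p_1·x_1. Substituting into the budget gives p_1·x_1·(1 + 2) = M.
Demand: x_1*(p_1,p_2,M) = 1/3·M/p_1 and x_2* = 2/3·M/p_2.
At p_1=13, p_2=8, M=355: x_1* = 1/3·355/13 = 9.1026.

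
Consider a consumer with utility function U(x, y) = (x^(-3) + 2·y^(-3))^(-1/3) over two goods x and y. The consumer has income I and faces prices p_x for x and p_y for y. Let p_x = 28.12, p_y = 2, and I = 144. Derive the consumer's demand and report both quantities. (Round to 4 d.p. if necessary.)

Substitute y = (y/x)·x into the budget: x* = I/(p_x + p_y·(y/x)).
Numerically y/x = 2.302787, so x* = 144/(28.12 + 2·2.302787) = 4.4002 and y* = 2.302787·4.4002 = 10.1328.

x* = 4.4002, y* = 10.1328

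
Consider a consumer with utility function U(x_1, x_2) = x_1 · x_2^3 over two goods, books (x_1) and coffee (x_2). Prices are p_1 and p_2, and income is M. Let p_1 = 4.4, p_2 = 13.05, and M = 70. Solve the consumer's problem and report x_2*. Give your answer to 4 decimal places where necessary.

x_2* = 4.023

The MRS is (1/3)·x_2/x_1. Set MRS = p_1/p_2.
So p_2·x_2 = 3·p_1·x_1; combined with the budget, a share 0.25 of income goes to x_1.
Demand: x_1*(p_1,p_2,M) = 0.25·M/p_1 and x_2* = 0.75·M/p_2.
At p_1=4.4, p_2=13.05, M=70: x_2* = 0.75·70/13.05 = 4.023.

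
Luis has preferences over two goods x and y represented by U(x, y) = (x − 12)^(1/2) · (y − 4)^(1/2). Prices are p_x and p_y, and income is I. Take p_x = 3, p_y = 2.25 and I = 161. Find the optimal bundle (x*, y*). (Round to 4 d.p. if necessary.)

x* = 31.3333, y* = 29.7778

This is Cobb-Douglas in (x−12, y−4): tangency gives 0.5·p_y·(y−4) = 0.5·p_x·(x−12).
After buying the subsistence bundle (12, 4), a share 0.5 of the remaining income goes to x: x* = 12 + 0.5·(I − 12p_x − 4p_y)/p_x.
Discretionary income = 161 − 12·3 − 4·2.25 = 116; x* = 12 + 0.5·116/3 = 31.3333; y* = 4 + 0.5·116/2.25 = 29.7778.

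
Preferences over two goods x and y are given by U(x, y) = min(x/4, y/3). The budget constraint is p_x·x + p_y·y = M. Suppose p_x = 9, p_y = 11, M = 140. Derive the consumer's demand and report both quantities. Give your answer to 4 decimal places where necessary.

With perfect complements, no substitution: consume in ratio x:y = 4:3.
Budget: p_x·x + p_y·(3/4)·x = M, so (4·p_x + 3·p_y)·x = 4·M.
Demand: x*(p_x,p_y,M) = 4·M/(4·p_x + 3·p_y), y* = 3·M/(4·p_x + 3·p_y).
Here 4·9 + 3·11 = 69, giving x* = 8.1159 and y* = 6.087.

x* = 8.1159, y* = 6.087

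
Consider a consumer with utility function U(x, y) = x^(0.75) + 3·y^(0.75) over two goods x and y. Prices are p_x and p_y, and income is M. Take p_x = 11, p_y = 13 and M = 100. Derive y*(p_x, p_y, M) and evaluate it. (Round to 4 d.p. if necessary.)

y* = 7.5387

Substitute y = (y/x)·x into the budget: x* = M/(p_x + p_y·(y/x)).
Numerically y/x = 41.522391, so x* = 100/(11 + 13·41.522391) = 0.1816 and y* = 41.522391·0.1816 = 7.5387.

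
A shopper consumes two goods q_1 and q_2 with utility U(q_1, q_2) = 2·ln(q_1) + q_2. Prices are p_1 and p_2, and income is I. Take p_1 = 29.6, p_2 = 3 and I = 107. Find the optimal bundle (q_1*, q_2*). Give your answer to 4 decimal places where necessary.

MU_q_1 = 2/q_1, MU_q_2 = 1. Tangency: 2/q_1 = p_1/p_2.
So q_1*(p_1,p_2) = 2·p_2/p_1, independent of income; and q_2* = (I − 2·p_2)/p_2.
At the given prices: q_1* = 2·3/29.6 = 0.2027, and q_2* = 33.6667.

q_1* = 0.2027, q_2* = 33.6667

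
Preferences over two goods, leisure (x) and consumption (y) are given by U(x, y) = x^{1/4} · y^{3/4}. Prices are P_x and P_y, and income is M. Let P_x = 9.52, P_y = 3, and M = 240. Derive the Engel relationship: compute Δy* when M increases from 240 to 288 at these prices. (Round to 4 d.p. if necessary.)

Δy* = 12

Tangency: MRS = (1/3)·y/x = P_x/P_y.
So 0.25·P_y·y = 0.75·P_x·x; combined with the budget, a share 0.25 of income goes to x.
Demand: x*(P_x,P_y,M) = 0.25·M/P_x and y* = 0.75·M/P_y.
At P_x=9.52, P_y=3, M=240: y* = 0.75·240/3 = 60.
At M' = 288: y* = 72. Change: 72 − 60 = 12.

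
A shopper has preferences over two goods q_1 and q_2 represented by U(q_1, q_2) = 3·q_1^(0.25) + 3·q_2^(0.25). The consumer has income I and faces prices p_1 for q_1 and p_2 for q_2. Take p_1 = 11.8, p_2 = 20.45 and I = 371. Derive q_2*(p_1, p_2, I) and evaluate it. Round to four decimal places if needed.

q_2* = 8.2419

MU_q_1 ∝ 3·q_1^(-0.75), MU_q_2 ∝ 3·q_2^(-0.75), so MRS = (q_2/q_1)^(0.75) = p_1/p_2.
Hence q_2/q_1 = (p_1/p_2)^(1/(0.75)), i.e. raised to the 4/3 power.
With the ratio pinned down, the budget gives q_1* = I/(p_1 + p_2·(q_2/q_1)) and q_2* = (q_2/q_1)·q_1*.
Numerically q_2/q_1 = 0.48038, so q_1* = 371/(11.8 + 20.45·0.48038) = 17.157 and q_2* = 0.48038·17.157 = 8.2419.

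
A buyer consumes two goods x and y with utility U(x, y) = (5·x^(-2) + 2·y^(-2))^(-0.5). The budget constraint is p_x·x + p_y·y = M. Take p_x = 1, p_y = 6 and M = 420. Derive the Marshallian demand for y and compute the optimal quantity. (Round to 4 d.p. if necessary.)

y* = 49.609

MRS = MU_x/MU_y = (5/2)·(y/x)^(3). Set equal to p_x/p_y.
Solve for the ratio: y/x = [(2/5)·p_x/p_y]^(1/3).
With the ratio pinned down, the budget gives x* = M/(p_x + p_y·(y/x)) and y* = (y/x)·x*.
Numerically y/x = 0.40548, so x* = 420/(1 + 6·0.40548) = 122.3462 and y* = 0.40548·122.3462 = 49.609.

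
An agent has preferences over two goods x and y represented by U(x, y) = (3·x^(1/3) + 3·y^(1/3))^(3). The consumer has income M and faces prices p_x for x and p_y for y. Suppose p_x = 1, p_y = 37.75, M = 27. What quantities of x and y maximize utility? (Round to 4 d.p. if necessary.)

MRS = MU_x/MU_y = (y/x)^(2/3). Set equal to p_x/p_y.
Solve for the ratio: y/x = [p_x/p_y]^(1.5).
With the ratio pinned down, the budget gives x* = M/(p_x + p_y·(y/x)) and y* = (y/x)·x*.
Numerically y/x = 0.004311, so x* = 27/(1 + 37.75·0.004311) = 23.2207 and y* = 0.004311·23.2207 = 0.1001.

x* = 23.2207, y* = 0.1001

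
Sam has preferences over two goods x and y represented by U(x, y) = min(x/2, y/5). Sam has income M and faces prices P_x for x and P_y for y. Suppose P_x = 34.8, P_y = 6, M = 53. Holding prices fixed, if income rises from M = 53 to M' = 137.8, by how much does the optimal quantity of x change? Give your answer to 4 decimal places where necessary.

With perfect complements, no substitution: consume in ratio x:y = 2:5.
Budget: P_x·x + P_y·(5/2)·x = M, so (2·P_x + 5·P_y)·x = 2·M.
Demand: x*(P_x,P_y,M) = 2·M/(2·P_x + 5·P_y), y* = 5·M/(2·P_x + 5·P_y).
Here 2·34.8 + 5·6 = 99.6, giving x* = 1.0643.
At M' = 137.8: x* = 2.7671. Change: 2.7671 − 1.0643 = 1.7028.

Δx* = 1.7028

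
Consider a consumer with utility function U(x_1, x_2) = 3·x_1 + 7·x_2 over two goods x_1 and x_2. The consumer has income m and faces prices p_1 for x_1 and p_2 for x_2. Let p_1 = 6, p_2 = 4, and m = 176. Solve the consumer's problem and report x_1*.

Linear utility — the consumer picks whichever good has higher MU/price: 3/6 = 0.5 vs 7/4 = 1.75.
x_2 gives more utility per dollar, so spend all income on x_2: x_2* = m/p_2, x_1* = 0.
Numerically: x_1* = 0, x_2* = 44.

x_1* = 0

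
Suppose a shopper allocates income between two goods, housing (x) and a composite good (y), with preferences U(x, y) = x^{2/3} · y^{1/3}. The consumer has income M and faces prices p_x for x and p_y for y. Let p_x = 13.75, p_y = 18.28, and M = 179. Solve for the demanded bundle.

Demand: x*(p_x,p_y,M) = 2/3·M/p_x and y* = 1/3·M/p_y.
At p_x=13.75, p_y=18.28, M=179: x* = 2/3·179/13.75 = 8.6788, y* = 3.264.

x* = 8.6788, y* = 3.264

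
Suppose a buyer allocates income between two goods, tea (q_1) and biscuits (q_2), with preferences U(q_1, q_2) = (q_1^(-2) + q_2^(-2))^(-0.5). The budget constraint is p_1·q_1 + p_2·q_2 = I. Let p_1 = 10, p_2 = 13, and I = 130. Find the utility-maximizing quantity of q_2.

q_2* = 5.4362

MU_q_1 ∝ q_1^(-3), MU_q_2 ∝ q_2^(-3), so MRS = (q_2/q_1)^(3) = p_1/p_2.
Solve for the ratio: q_2/q_1 = [p_1/p_2]^(1/3).
With the ratio pinned down, the budget gives q_1* = I/(p_1 + p_2·(q_2/q_1)) and q_2* = (q_2/q_1)·q_1*.
Numerically q_2/q_1 = 0.91626, so q_1* = 130/(10 + 13·0.91626) = 5.933 and q_2* = 0.91626·5.933 = 5.4362.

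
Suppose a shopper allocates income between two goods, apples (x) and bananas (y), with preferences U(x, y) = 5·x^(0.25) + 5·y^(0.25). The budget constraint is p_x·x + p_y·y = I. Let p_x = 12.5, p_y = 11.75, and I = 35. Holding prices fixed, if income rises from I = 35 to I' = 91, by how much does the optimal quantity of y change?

MRS = MU_x/MU_y = (y/x)^(0.75). Set equal to p_x/p_y.
Solve for the ratio: y/x = [p_x/p_y]^(4/3).
With the ratio pinned down, the budget gives x* = I/(p_x + p_y·(y/x)) and y* = (y/x)·x*.
Numerically y/x = 1.085999, so x* = 35/(12.5 + 11.75·1.085999) = 1.3856 and y* = 1.085999·1.3856 = 1.5047.
At I' = 91: y* = 3.9123. Change: 3.9123 − 1.5047 = 2.4076.

Δy* = 2.4076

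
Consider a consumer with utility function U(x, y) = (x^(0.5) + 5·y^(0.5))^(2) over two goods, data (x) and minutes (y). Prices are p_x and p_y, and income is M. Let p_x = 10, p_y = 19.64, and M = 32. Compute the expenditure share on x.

share on x = 0.0728

With the ratio pinned down, the budget gives x* = M/(p_x + p_y·(y/x)) and y* = (y/x)·x*.
Numerically y/x = 6.481224, so x* = 32/(10 + 19.64·6.481224) = 0.2331 and y* = 6.481224·0.2331 = 1.5107.
Expenditure on x: 10·0.2331 = 2.3308; share = 0.0728.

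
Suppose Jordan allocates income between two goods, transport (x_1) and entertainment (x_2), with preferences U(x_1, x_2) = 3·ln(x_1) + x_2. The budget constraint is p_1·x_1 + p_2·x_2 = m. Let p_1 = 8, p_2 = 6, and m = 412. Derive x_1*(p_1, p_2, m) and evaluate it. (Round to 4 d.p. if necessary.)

MU_x_1 = 3/x_1, MU_x_2 = 1. Tangency: 3/x_1 = p_1/p_2.
So x_1*(p_1,p_2) = 3·p_2/p_1, independent of income; and x_2* = (m − 3·p_2)/p_2.
At the given prices: x_1* = 3·6/8 = 2.25.

x_1* = 2.25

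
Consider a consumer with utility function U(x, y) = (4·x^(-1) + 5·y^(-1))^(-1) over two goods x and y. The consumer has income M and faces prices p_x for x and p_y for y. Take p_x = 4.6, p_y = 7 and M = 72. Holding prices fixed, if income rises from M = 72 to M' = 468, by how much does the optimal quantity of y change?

MRS = MU_x/MU_y = (4/5)·(y/x)^(2). Set equal to p_x/p_y.
Solve for the ratio: y/x = [(5/4)·p_x/p_y]^(0.5).
With the ratio pinned down, the budget gives x* = M/(p_x + p_y·(y/x)) and y* = (y/x)·x*.
Numerically y/x = 0.906327, so x* = 72/(4.6 + 7·0.906327) = 6.5788 and y* = 0.906327·6.5788 = 5.9625.
At M' = 468: y* = 38.7564. Change: 38.7564 − 5.9625 = 32.7939.

Δy* = 32.7939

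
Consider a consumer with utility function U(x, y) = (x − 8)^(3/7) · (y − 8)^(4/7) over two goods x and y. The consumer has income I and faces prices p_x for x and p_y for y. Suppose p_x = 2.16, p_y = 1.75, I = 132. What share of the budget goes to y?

This is Cobb-Douglas in (x−8, y−8): tangency gives 3/7·p_y·(y−8) = 4/7·p_x·(x−8).
After buying the subsistence bundle (8, 8), a share 3/7 of the remaining income goes to x: x* = 8 + 3/7·(I − 8p_x − 8p_y)/p_x.
Discretionary income = 132 − 8·2.16 − 8·1.75 = 100.72; x* = 8 + 3/7·100.72/2.16 = 27.9841; y* = 8 + 4/7·100.72/1.75 = 40.8882.
Expenditure on y: 1.75·40.8882 = 71.5543; share = 0.5421.

share on y = 0.5421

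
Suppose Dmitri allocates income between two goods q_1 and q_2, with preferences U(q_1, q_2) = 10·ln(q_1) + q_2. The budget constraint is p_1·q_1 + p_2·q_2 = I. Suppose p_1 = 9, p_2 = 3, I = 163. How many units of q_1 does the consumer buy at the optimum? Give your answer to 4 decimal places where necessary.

So q_1*(p_1,p_2) = 10·p_2/p_1, independent of income; and q_2* = (I − 10·p_2)/p_2.
At the given prices: q_1* = 10·3/9 = 3.3333.

q_1* = 3.3333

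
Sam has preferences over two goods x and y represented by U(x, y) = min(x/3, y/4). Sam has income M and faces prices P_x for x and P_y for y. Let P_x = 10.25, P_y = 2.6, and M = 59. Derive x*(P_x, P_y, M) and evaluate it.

Here 3·10.25 + 4·2.6 = 41.15, giving x* = 4.3013.

x* = 4.3013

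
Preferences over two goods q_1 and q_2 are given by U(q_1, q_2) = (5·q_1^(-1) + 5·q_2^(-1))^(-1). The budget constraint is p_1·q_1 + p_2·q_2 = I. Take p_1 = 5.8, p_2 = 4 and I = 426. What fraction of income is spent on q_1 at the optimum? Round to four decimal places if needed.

MRS = MU_q_1/MU_q_2 = (q_2/q_1)^(2). Set equal to p_1/p_2.
Solve for the ratio: q_2/q_1 = [p_1/p_2]^(0.5).
Substitute q_2 = (q_2/q_1)·q_1 into the budget: q_1* = I/(p_1 + p_2·(q_2/q_1)).
Numerically q_2/q_1 = 1.204159, so q_1* = 426/(5.8 + 4·1.204159) = 40.1257 and q_2* = 1.204159·40.1257 = 48.3177.
Expenditure on q_1: 5.8·40.1257 = 232.729; share = 0.5463.

share on q_1 = 0.5463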